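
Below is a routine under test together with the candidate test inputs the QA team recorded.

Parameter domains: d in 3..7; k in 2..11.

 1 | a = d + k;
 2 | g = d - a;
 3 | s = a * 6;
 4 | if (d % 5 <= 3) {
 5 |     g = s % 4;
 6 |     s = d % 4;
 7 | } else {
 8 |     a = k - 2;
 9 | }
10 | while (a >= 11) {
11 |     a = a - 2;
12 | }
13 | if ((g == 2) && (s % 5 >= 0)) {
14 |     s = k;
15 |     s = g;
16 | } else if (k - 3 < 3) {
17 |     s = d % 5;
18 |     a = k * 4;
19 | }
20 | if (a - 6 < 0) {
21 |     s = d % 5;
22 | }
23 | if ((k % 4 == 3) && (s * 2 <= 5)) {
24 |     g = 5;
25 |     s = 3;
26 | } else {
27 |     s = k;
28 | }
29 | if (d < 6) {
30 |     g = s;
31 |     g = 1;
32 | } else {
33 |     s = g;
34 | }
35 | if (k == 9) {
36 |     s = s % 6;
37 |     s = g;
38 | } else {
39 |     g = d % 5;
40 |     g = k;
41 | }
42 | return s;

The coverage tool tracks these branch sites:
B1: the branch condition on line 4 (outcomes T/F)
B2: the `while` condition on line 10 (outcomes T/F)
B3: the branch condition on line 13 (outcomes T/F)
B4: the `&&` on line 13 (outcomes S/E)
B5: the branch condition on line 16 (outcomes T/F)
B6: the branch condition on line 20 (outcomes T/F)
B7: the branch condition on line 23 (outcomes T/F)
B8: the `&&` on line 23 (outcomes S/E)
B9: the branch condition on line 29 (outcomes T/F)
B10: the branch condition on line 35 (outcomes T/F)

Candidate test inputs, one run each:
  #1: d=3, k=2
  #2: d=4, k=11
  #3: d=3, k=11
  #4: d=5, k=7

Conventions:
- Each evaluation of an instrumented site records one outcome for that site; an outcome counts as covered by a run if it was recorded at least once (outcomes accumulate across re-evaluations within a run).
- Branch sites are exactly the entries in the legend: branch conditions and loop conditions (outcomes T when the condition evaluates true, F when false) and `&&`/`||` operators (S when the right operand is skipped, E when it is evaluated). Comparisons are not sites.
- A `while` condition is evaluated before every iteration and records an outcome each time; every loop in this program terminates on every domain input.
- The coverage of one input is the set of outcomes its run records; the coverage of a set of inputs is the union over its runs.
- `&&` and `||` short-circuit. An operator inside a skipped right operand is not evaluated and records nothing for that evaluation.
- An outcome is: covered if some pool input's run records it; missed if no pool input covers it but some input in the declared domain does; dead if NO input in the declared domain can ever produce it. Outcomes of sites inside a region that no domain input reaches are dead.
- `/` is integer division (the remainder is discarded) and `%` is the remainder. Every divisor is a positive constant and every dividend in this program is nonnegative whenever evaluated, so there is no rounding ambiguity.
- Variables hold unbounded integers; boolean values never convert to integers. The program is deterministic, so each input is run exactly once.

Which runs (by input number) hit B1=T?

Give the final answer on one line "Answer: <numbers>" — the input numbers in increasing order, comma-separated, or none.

input #1 (d=3, k=2): covers B1=T
input #2 (d=4, k=11): misses B1=T
input #3 (d=3, k=11): covers B1=T
input #4 (d=5, k=7): covers B1=T

Answer: 1, 3, 4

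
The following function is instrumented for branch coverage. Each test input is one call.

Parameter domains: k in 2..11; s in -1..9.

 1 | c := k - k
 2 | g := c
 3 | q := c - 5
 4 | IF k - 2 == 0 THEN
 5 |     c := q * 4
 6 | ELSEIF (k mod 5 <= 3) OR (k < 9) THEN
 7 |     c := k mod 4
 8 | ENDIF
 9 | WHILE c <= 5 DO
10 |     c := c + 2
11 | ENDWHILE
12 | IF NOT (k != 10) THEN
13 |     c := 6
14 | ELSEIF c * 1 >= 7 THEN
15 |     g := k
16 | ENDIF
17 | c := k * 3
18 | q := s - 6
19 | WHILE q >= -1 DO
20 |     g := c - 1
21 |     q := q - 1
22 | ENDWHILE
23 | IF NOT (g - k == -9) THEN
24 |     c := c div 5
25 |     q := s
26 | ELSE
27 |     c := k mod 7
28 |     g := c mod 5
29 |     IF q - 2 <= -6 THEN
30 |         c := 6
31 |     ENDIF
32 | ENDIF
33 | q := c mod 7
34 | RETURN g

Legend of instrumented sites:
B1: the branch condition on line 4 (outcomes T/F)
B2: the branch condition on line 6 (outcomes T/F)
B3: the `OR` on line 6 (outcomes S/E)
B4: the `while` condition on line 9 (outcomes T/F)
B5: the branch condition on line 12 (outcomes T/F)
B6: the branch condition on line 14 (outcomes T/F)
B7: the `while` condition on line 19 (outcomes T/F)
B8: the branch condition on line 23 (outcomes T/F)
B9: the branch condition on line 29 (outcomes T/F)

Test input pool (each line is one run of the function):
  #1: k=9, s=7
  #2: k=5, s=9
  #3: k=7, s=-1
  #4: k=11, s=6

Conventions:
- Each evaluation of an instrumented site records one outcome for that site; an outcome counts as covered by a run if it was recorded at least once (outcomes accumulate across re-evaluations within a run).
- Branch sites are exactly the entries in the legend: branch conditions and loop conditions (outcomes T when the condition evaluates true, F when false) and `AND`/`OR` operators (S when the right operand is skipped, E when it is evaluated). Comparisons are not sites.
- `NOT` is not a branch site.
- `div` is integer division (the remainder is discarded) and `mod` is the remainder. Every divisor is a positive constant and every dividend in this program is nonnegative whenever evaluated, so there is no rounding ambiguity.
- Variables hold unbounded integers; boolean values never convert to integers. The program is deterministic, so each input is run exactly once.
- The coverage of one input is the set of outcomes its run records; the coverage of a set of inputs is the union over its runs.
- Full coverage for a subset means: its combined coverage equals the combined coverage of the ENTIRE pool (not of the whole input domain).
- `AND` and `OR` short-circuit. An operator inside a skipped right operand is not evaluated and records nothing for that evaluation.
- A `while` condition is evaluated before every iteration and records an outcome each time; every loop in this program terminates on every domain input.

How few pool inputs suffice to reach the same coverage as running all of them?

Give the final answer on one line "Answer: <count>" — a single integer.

test 1 (k=9, s=7) hits B1=F, B2=F, B3=E, B4=T, B4=F, B5=F, B6=F, B7=T, B7=F, B8=T
test 2 (k=5, s=9) hits B1=F, B2=T, B3=S, B4=T, B4=F, B5=F, B6=T, B7=T, B7=F, B8=T
test 3 (k=7, s=-1) hits B1=F, B2=T, B3=S, B4=T, B4=F, B5=F, B6=T, B7=F, B8=T
test 4 (k=11, s=6) hits B1=F, B2=T, B3=S, B4=T, B4=F, B5=F, B6=T, B7=T, B7=F, B8=T
union over all inputs: B1=F, B2=T, B2=F, B3=S, B3=E, B4=T, B4=F, B5=F, B6=T, B6=F, B7=T, B7=F, B8=T (13 outcomes)
size 1 is not enough: best union over all size-1 subsets is 10/13
at size 2, {1, 2} reaches all 13 outcomes; every lexicographically earlier size-2 subset fails

Answer: 2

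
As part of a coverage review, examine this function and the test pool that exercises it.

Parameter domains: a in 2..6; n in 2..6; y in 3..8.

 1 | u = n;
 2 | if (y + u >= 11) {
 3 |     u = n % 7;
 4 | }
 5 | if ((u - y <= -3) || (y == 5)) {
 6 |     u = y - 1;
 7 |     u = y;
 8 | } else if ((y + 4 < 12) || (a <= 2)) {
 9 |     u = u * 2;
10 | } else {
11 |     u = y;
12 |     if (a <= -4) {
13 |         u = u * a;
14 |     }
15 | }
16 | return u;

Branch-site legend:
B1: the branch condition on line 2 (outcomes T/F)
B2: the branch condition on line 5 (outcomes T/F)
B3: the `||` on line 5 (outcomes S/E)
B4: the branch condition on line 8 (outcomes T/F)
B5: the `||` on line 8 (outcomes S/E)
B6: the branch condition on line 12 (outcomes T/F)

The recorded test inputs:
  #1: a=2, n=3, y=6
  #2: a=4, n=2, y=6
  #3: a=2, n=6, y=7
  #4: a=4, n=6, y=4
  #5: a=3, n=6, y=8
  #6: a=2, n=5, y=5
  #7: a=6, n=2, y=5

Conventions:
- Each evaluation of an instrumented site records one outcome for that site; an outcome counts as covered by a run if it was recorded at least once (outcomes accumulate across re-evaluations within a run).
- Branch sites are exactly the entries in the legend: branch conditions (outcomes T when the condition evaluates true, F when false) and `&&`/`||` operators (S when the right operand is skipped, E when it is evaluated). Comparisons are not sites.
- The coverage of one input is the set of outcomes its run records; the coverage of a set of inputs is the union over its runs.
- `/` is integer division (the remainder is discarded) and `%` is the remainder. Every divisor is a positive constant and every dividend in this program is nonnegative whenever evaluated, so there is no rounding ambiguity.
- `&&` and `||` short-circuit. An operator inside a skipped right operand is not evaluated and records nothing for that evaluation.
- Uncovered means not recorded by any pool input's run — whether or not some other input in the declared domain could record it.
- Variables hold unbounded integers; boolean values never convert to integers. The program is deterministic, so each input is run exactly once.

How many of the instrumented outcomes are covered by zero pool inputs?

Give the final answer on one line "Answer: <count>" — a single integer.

run #1 (a=2, n=3, y=6) records B1=F, B2=T, B3=S
run #2 (a=4, n=2, y=6) records B1=F, B2=T, B3=S
run #3 (a=2, n=6, y=7) records B1=T, B2=F, B3=E, B4=T, B5=S
run #4 (a=4, n=6, y=4) records B1=F, B2=F, B3=E, B4=T, B5=S
run #5 (a=3, n=6, y=8) records B1=T, B2=F, B3=E, B4=F, B5=E, B6=F
run #6 (a=2, n=5, y=5) records B1=F, B2=T, B3=E
run #7 (a=6, n=2, y=5) records B1=F, B2=T, B3=S
union over the pool: B1=T, B1=F, B2=T, B2=F, B3=S, B3=E, B4=T, B4=F, B5=S, B5=E, B6=F
uncovered (1 of 12): B6=T

Answer: 1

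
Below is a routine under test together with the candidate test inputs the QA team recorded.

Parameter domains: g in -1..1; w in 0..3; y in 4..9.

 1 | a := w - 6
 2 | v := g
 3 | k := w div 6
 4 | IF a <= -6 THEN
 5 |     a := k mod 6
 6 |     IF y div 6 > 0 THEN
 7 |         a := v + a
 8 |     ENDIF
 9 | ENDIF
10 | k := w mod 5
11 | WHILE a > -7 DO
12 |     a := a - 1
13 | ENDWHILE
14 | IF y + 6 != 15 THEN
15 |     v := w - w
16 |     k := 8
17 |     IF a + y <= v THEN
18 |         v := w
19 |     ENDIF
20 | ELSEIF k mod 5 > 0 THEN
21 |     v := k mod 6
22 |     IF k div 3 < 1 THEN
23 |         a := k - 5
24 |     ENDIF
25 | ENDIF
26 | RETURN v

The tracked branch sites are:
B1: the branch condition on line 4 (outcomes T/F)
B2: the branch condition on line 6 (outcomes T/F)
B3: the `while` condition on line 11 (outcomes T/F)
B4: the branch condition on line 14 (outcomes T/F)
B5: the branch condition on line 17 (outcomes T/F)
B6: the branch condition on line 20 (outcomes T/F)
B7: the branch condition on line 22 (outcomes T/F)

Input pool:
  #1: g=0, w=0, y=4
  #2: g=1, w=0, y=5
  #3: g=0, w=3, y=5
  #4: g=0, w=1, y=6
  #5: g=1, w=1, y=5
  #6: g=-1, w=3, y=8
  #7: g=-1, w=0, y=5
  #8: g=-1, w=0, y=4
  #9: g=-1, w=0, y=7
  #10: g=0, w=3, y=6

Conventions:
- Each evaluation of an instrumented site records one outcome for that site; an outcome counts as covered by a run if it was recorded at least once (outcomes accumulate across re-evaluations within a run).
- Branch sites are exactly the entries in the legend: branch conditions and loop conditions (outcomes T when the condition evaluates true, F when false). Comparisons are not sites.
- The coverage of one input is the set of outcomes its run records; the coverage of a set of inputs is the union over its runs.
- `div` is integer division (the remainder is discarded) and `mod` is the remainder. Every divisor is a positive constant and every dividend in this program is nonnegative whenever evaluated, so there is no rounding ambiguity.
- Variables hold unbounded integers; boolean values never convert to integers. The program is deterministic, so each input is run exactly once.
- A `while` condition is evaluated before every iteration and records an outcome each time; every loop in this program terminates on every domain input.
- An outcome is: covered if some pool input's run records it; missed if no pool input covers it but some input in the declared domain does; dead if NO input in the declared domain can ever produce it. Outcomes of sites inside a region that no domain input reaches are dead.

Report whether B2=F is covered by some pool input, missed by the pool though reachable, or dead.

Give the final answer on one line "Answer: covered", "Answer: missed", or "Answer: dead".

B2=F is recorded by pool input(s) 1, 2, 7, 8 -> covered

Answer: covered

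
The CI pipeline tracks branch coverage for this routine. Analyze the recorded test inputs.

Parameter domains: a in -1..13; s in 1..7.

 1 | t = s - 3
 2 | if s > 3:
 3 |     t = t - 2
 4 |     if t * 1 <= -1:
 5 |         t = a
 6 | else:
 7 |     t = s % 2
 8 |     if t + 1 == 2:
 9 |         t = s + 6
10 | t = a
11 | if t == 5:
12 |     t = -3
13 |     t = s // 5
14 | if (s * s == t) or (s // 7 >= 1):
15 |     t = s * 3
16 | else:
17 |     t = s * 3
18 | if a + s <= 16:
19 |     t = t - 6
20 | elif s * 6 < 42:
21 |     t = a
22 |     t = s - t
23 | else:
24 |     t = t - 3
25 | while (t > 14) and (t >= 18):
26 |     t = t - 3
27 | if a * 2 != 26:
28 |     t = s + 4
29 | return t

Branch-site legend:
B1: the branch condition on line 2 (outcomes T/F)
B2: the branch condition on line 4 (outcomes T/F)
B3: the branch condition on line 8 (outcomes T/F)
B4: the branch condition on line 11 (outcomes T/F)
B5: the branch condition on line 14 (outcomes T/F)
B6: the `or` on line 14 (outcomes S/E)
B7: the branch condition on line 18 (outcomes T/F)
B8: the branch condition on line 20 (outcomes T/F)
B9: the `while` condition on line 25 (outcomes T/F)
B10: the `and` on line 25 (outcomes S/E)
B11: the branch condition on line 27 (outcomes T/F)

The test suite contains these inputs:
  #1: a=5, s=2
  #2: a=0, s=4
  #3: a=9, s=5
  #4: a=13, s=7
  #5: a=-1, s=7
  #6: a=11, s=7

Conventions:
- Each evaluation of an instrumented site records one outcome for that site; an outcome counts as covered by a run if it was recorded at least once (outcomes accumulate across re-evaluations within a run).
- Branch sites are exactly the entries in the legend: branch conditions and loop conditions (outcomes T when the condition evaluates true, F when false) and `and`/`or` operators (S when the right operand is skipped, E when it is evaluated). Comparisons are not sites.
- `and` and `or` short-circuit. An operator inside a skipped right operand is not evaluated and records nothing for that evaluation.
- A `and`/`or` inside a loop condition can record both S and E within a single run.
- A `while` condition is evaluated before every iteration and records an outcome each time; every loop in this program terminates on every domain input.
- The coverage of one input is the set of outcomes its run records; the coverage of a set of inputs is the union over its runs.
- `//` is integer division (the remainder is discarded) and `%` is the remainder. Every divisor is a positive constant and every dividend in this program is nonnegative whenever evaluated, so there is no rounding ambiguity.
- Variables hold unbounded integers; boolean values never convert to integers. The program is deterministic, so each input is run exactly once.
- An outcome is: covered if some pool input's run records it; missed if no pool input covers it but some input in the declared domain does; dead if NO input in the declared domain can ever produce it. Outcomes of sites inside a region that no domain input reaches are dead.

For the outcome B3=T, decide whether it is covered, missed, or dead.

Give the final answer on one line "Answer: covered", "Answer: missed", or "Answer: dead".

no pool input records B3=T
but domain input (a=-1, s=1) does record it -> reachable, so missed

Answer: missed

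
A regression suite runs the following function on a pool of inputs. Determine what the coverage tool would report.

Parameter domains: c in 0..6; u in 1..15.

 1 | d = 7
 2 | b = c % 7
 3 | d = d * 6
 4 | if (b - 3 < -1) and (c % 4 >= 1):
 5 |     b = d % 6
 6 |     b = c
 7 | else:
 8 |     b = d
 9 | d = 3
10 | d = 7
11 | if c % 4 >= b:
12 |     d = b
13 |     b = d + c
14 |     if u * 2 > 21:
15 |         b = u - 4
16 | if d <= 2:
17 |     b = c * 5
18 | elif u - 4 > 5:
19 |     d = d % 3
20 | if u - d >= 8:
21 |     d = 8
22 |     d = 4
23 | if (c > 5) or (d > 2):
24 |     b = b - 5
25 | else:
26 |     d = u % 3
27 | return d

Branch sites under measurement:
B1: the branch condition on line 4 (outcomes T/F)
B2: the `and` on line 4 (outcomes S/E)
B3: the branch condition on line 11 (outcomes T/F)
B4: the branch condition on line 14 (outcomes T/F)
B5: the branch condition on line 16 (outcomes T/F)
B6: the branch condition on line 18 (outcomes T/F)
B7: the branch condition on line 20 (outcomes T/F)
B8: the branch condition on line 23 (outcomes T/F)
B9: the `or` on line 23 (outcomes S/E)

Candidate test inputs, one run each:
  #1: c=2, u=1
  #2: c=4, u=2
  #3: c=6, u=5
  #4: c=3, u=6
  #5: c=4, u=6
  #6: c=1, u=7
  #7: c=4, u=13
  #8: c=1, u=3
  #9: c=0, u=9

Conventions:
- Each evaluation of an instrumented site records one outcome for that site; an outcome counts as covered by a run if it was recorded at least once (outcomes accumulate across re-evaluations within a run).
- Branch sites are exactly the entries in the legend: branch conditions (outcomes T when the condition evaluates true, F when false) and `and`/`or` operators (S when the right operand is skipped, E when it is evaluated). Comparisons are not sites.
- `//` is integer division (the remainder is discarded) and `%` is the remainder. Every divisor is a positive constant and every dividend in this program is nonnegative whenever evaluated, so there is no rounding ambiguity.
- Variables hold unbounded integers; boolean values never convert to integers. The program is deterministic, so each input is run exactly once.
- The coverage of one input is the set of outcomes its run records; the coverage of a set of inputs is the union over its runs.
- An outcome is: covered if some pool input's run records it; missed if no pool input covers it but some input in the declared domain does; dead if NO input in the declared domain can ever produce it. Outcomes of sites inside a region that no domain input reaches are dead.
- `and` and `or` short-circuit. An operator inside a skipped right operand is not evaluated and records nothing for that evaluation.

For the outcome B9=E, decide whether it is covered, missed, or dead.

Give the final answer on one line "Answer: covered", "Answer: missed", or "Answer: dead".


B9=E is recorded by pool input(s) 1, 2, 4, 5, 6, 7, 8, 9 -> covered
Answer: covered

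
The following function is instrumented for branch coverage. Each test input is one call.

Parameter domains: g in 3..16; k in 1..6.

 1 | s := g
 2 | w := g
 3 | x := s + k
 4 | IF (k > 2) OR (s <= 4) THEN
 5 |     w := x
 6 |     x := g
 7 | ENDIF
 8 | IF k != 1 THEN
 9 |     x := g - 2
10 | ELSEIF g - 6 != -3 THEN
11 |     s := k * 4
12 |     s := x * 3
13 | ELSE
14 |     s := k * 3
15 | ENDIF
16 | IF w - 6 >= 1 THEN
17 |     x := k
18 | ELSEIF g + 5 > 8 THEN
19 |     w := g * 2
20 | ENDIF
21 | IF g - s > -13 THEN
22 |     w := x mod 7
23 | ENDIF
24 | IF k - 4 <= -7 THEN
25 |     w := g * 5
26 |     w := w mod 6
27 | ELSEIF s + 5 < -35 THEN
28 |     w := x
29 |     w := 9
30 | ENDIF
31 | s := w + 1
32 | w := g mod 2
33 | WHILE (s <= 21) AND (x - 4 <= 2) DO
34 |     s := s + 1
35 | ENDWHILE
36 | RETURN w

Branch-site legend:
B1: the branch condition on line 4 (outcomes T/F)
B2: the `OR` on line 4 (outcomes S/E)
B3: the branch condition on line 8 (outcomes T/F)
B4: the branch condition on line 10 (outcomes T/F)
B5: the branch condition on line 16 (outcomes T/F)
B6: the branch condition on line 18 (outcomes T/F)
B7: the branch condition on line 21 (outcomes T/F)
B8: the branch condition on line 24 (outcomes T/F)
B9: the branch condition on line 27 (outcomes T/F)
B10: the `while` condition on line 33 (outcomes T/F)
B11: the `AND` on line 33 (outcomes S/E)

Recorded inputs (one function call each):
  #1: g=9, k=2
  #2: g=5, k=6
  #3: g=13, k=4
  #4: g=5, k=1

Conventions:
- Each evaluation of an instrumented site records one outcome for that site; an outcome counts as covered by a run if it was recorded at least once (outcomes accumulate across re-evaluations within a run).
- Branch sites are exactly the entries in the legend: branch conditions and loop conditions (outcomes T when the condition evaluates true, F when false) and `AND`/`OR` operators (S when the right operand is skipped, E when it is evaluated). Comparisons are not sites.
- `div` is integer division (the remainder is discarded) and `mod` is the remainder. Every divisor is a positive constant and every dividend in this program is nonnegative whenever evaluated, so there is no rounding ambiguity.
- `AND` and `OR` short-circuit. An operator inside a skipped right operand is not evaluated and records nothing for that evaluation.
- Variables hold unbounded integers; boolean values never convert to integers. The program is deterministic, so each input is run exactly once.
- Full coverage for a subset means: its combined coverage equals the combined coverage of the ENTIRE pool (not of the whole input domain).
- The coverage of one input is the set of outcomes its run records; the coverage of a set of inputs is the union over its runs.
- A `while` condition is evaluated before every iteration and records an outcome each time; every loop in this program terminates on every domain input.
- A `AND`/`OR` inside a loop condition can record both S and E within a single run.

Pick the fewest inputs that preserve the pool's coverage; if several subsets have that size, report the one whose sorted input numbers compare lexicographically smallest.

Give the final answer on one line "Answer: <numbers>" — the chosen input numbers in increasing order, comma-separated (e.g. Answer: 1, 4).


input #1, g=9, k=2: events B2->E, B1->F, B3->T, B5->T, B7->T, B8->F, B9->F, B11->E, B10->T, B11->E, B10->T, B11->E, B10->T, B11->E, ...; outcomes B1=F, B2=E, B3=T, B5=T, B7=T, B8=F, B9=F, B10=T, B10=F, B11=S, B11=E
input #2, g=5, k=6: events B2->S, B1->T, B3->T, B5->T, B7->T, B8->F, B9->F, B11->E, B10->T, B11->E, B10->T, B11->E, B10->T, B11->E, ...; outcomes B1=T, B2=S, B3=T, B5=T, B7=T, B8=F, B9=F, B10=T, B10=F, B11=S, B11=E
input #3, g=13, k=4: events B2->S, B1->T, B3->T, B5->T, B7->T, B8->F, B9->F, B11->E, B10->T, B11->E, B10->T, B11->E, B10->T, B11->E, ...; outcomes B1=T, B2=S, B3=T, B5=T, B7=T, B8=F, B9=F, B10=T, B10=F, B11=S, B11=E
input #4, g=5, k=1: events B2->E, B1->F, B3->F, B4->T, B5->F, B6->T, B7->F, B8->F, B9->F, B11->E, B10->T, B11->E, B10->T, B11->E, ...; outcomes B1=F, B2=E, B3=F, B4=T, B5=F, B6=T, B7=F, B8=F, B9=F, B10=T, B10=F, B11=S, B11=E
union over all inputs: B1=T, B1=F, B2=S, B2=E, B3=T, B3=F, B4=T, B5=T, B5=F, B6=T, B7=T, B7=F, B8=F, B9=F, B10=T, B10=F, B11=S, B11=E (18 outcomes)
checked all size-1 subsets: none covers 18 outcomes (max 13/18)
at size 2, {2, 4} reaches all 18 outcomes; every lexicographically earlier size-2 subset fails
Answer: 2, 4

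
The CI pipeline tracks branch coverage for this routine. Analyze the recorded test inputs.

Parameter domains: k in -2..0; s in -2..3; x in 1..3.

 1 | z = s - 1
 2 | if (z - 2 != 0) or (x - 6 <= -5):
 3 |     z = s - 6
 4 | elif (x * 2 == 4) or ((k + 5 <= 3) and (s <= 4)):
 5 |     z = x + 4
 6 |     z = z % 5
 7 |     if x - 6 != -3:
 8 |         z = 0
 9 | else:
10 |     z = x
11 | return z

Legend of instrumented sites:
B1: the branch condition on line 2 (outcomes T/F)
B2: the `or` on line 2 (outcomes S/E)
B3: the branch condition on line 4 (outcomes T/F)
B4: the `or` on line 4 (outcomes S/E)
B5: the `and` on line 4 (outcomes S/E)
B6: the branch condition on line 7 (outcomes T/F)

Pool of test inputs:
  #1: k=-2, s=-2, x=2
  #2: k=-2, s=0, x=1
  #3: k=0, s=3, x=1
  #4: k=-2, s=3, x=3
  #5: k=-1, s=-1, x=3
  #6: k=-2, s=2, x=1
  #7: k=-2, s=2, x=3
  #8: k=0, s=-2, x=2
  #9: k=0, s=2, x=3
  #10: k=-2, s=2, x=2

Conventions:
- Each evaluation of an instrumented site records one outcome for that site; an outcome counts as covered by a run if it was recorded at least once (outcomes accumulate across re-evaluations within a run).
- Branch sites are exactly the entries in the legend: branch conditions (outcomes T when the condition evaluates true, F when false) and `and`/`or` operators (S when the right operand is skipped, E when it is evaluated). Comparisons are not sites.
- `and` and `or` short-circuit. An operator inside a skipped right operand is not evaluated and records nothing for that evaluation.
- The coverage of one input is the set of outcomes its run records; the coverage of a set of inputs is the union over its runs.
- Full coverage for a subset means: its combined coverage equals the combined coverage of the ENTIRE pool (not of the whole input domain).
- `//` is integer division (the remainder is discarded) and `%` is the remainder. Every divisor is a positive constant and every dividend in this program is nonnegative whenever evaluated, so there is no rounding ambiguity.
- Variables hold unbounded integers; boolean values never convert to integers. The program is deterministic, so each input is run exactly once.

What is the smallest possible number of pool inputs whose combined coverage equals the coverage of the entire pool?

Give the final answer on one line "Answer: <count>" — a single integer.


run #1 (k=-2, s=-2, x=2) runs B2->S, B1->T; records B1=T, B2=S
run #2 (k=-2, s=0, x=1) runs B2->S, B1->T; records B1=T, B2=S
run #3 (k=0, s=3, x=1) runs B2->E, B1->T; records B1=T, B2=E
run #4 (k=-2, s=3, x=3) runs B2->E, B1->F, B4->E, B5->E, B3->T, B6->F; records B1=F, B2=E, B3=T, B4=E, B5=E, B6=F
run #5 (k=-1, s=-1, x=3) runs B2->S, B1->T; records B1=T, B2=S
run #6 (k=-2, s=2, x=1) runs B2->S, B1->T; records B1=T, B2=S
run #7 (k=-2, s=2, x=3) runs B2->S, B1->T; records B1=T, B2=S
run #8 (k=0, s=-2, x=2) runs B2->S, B1->T; records B1=T, B2=S
run #9 (k=0, s=2, x=3) runs B2->S, B1->T; records B1=T, B2=S
run #10 (k=-2, s=2, x=2) runs B2->S, B1->T; records B1=T, B2=S
together the pool reaches 8 outcomes: B1=T, B1=F, B2=S, B2=E, B3=T, B4=E, B5=E, B6=F
size 1 is not enough: best union over all size-1 subsets is 6/8
size 2: inputs {1, 4} cover all 8 outcomes, and no lexicographically smaller subset of this size does
Answer: 2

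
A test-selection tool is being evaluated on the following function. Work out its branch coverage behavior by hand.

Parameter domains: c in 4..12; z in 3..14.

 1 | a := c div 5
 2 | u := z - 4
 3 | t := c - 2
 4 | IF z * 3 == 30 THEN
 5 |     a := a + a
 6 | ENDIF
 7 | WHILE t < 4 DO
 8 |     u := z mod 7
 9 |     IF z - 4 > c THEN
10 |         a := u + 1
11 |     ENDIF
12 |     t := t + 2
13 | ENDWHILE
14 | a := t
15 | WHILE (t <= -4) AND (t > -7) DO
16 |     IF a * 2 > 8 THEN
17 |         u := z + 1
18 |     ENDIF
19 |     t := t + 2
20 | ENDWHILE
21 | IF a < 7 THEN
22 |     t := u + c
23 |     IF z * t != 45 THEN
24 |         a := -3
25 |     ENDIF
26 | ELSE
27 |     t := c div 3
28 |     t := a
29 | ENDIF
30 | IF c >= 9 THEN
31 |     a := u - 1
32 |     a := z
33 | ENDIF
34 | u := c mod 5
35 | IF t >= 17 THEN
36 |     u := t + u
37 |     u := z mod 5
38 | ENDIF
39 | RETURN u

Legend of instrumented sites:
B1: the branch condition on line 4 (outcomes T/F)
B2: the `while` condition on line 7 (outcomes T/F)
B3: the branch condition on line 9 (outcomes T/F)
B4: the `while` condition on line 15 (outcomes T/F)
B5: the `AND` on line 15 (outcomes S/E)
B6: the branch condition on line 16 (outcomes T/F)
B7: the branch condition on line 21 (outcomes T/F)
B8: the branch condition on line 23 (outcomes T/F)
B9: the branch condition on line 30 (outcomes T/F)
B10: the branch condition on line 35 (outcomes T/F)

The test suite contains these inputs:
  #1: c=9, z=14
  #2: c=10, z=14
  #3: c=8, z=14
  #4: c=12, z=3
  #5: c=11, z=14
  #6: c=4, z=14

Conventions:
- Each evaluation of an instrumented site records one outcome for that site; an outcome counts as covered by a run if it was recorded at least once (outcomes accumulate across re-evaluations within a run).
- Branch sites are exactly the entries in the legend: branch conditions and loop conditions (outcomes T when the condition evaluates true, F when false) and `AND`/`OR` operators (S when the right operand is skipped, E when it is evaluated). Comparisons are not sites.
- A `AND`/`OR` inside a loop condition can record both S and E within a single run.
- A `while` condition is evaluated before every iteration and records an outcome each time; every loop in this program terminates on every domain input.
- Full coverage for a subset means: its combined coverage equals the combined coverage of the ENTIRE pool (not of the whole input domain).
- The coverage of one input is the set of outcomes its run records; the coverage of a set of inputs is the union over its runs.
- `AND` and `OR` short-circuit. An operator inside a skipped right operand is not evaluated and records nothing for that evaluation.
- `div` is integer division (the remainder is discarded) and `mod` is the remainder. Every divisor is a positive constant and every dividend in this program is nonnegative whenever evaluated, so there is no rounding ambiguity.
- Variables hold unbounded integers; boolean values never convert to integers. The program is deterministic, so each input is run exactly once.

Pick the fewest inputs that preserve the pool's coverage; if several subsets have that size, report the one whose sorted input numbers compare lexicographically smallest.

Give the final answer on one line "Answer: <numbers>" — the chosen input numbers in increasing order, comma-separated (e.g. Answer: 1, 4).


input #1 (c=9, z=14): covers B1=F, B2=F, B4=F, B5=S, B7=F, B9=T, B10=F
input #2 (c=10, z=14): covers B1=F, B2=F, B4=F, B5=S, B7=F, B9=T, B10=F
input #3 (c=8, z=14): covers B1=F, B2=F, B4=F, B5=S, B7=T, B8=T, B9=F, B10=T
input #4 (c=12, z=3): covers B1=F, B2=F, B4=F, B5=S, B7=F, B9=T, B10=F
input #5 (c=11, z=14): covers B1=F, B2=F, B4=F, B5=S, B7=F, B9=T, B10=F
input #6 (c=4, z=14): covers B1=F, B2=T, B2=F, B3=T, B4=F, B5=S, B7=T, B8=T, B9=F, B10=F
together the pool reaches 13 outcomes: B1=F, B2=T, B2=F, B3=T, B4=F, B5=S, B7=T, B7=F, B8=T, B9=T, B9=F, B10=T, B10=F
checked all size-1 subsets: none covers 13 outcomes (max 10/13)
checked all size-2 subsets: none covers 13 outcomes (max 12/13)
at size 3, {1, 3, 6} reaches all 13 outcomes; every lexicographically earlier size-3 subset fails
Answer: 1, 3, 6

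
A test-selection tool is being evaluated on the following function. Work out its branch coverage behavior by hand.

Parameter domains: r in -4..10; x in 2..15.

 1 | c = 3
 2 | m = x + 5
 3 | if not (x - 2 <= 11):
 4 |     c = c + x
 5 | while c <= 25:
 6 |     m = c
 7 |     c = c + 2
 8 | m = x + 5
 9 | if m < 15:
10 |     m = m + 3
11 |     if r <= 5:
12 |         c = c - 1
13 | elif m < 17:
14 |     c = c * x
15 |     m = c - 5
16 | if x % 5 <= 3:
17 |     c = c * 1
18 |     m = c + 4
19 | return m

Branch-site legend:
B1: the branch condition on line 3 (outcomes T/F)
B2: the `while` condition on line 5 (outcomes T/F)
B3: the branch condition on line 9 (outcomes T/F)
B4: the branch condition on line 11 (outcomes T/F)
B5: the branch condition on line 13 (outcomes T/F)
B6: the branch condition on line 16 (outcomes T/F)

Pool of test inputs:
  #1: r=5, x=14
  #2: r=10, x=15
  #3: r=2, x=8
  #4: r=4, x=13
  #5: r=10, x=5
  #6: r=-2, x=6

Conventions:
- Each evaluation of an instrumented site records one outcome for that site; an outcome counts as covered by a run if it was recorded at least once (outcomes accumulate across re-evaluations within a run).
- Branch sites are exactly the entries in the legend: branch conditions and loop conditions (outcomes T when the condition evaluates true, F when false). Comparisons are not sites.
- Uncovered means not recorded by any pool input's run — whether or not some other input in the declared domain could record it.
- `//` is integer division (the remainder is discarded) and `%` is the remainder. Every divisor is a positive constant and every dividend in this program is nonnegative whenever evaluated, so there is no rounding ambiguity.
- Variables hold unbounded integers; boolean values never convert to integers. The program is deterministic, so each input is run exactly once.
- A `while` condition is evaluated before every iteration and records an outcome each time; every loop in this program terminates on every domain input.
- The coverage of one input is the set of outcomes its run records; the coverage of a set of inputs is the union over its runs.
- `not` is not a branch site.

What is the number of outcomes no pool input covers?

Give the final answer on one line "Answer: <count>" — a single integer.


input #1 (r=5, x=14): covers B1=T, B2=T, B2=F, B3=F, B5=F, B6=F
input #2 (r=10, x=15): covers B1=T, B2=T, B2=F, B3=F, B5=F, B6=T
input #3 (r=2, x=8): covers B1=F, B2=T, B2=F, B3=T, B4=T, B6=T
input #4 (r=4, x=13): covers B1=F, B2=T, B2=F, B3=F, B5=F, B6=T
input #5 (r=10, x=5): covers B1=F, B2=T, B2=F, B3=T, B4=F, B6=T
input #6 (r=-2, x=6): covers B1=F, B2=T, B2=F, B3=T, B4=T, B6=T
union over the pool: B1=T, B1=F, B2=T, B2=F, B3=T, B3=F, B4=T, B4=F, B5=F, B6=T, B6=F
uncovered (1 of 12): B5=T
Answer: 1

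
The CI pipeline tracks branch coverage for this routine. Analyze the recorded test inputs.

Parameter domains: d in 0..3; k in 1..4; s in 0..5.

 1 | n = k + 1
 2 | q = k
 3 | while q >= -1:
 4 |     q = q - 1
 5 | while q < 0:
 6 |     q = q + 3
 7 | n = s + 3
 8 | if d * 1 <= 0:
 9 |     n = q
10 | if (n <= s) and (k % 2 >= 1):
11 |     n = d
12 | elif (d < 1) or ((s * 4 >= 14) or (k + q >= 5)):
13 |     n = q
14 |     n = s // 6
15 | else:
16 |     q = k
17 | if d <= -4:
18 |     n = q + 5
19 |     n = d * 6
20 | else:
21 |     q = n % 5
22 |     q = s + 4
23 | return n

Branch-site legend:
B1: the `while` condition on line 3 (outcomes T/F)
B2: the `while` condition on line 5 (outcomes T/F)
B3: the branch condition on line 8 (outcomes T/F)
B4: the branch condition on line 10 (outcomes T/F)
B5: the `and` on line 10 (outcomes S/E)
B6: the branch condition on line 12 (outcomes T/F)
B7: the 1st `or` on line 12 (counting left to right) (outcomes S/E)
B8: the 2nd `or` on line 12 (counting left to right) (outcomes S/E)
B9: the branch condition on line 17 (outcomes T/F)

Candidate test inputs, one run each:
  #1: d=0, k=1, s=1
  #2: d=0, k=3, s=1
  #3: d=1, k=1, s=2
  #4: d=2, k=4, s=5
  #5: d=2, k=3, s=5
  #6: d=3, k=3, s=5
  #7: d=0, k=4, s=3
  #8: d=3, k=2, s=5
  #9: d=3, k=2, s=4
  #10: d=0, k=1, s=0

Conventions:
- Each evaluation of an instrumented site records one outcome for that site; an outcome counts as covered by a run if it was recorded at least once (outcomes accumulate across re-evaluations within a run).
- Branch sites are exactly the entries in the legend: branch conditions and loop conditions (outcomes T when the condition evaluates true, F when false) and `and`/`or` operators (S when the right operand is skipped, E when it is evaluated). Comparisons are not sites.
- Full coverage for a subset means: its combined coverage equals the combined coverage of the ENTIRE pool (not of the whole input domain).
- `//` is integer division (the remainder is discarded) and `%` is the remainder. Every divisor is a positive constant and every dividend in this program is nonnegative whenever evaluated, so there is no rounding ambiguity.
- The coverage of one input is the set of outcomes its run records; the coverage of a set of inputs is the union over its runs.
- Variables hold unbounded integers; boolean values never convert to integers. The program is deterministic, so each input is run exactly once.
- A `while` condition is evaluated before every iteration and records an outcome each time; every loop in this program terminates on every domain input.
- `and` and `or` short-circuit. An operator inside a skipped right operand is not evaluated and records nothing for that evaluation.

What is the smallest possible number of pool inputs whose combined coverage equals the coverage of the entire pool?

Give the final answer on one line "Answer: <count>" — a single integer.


#1 (d=0, k=1, s=1) -> B1->T, B1->T, B1->T, B1->F, B2->T, B2->F, B3->T, B5->E, B4->T, B9->F; covered: B1=T, B1=F, B2=T, B2=F, B3=T, B4=T, B5=E, B9=F
#2 (d=0, k=3, s=1) -> B1->T, B1->T, B1->T, B1->T, B1->T, B1->F, B2->T, B2->F, B3->T, B5->E, B4->T, B9->F; covered: B1=T, B1=F, B2=T, B2=F, B3=T, B4=T, B5=E, B9=F
#3 (d=1, k=1, s=2) -> B1->T, B1->T, B1->T, B1->F, B2->T, B2->F, B3->F, B5->S, B4->F, B7->E, B8->E, B6->F, B9->F; covered: B1=T, B1=F, B2=T, B2=F, B3=F, B4=F, B5=S, B6=F, B7=E, B8=E, B9=F
#4 (d=2, k=4, s=5) -> B1->T, B1->T, B1->T, B1->T, B1->T, B1->T, B1->F, B2->T, B2->F, B3->F, B5->S, B4->F, B7->E, B8->S, ...; covered: B1=T, B1=F, B2=T, B2=F, B3=F, B4=F, B5=S, B6=T, B7=E, B8=S, B9=F
#5 (d=2, k=3, s=5) -> B1->T, B1->T, B1->T, B1->T, B1->T, B1->F, B2->T, B2->F, B3->F, B5->S, B4->F, B7->E, B8->S, B6->T, ...; covered: B1=T, B1=F, B2=T, B2=F, B3=F, B4=F, B5=S, B6=T, B7=E, B8=S, B9=F
#6 (d=3, k=3, s=5) -> B1->T, B1->T, B1->T, B1->T, B1->T, B1->F, B2->T, B2->F, B3->F, B5->S, B4->F, B7->E, B8->S, B6->T, ...; covered: B1=T, B1=F, B2=T, B2=F, B3=F, B4=F, B5=S, B6=T, B7=E, B8=S, B9=F
#7 (d=0, k=4, s=3) -> B1->T, B1->T, B1->T, B1->T, B1->T, B1->T, B1->F, B2->T, B2->F, B3->T, B5->E, B4->F, B7->S, B6->T, ...; covered: B1=T, B1=F, B2=T, B2=F, B3=T, B4=F, B5=E, B6=T, B7=S, B9=F
#8 (d=3, k=2, s=5) -> B1->T, B1->T, B1->T, B1->T, B1->F, B2->T, B2->F, B3->F, B5->S, B4->F, B7->E, B8->S, B6->T, B9->F; covered: B1=T, B1=F, B2=T, B2=F, B3=F, B4=F, B5=S, B6=T, B7=E, B8=S, B9=F
#9 (d=3, k=2, s=4) -> B1->T, B1->T, B1->T, B1->T, B1->F, B2->T, B2->F, B3->F, B5->S, B4->F, B7->E, B8->S, B6->T, B9->F; covered: B1=T, B1=F, B2=T, B2=F, B3=F, B4=F, B5=S, B6=T, B7=E, B8=S, B9=F
#10 (d=0, k=1, s=0) -> B1->T, B1->T, B1->T, B1->F, B2->T, B2->F, B3->T, B5->S, B4->F, B7->S, B6->T, B9->F; covered: B1=T, B1=F, B2=T, B2=F, B3=T, B4=F, B5=S, B6=T, B7=S, B9=F
the full pool covers 17 outcomes: B1=T, B1=F, B2=T, B2=F, B3=T, B3=F, B4=T, B4=F, B5=S, B5=E, B6=T, B6=F, B7=S, B7=E, B8=S, B8=E, B9=F
size 1 is not enough: best union over all size-1 subsets is 11/17
size 2 is not enough: best union over all size-2 subsets is 15/17
size 3 is not enough: best union over all size-3 subsets is 16/17
inputs {1, 3, 4, 7} (size 4) cover everything; no size-4 subset with a lexicographically smaller index list covers all 17
Answer: 4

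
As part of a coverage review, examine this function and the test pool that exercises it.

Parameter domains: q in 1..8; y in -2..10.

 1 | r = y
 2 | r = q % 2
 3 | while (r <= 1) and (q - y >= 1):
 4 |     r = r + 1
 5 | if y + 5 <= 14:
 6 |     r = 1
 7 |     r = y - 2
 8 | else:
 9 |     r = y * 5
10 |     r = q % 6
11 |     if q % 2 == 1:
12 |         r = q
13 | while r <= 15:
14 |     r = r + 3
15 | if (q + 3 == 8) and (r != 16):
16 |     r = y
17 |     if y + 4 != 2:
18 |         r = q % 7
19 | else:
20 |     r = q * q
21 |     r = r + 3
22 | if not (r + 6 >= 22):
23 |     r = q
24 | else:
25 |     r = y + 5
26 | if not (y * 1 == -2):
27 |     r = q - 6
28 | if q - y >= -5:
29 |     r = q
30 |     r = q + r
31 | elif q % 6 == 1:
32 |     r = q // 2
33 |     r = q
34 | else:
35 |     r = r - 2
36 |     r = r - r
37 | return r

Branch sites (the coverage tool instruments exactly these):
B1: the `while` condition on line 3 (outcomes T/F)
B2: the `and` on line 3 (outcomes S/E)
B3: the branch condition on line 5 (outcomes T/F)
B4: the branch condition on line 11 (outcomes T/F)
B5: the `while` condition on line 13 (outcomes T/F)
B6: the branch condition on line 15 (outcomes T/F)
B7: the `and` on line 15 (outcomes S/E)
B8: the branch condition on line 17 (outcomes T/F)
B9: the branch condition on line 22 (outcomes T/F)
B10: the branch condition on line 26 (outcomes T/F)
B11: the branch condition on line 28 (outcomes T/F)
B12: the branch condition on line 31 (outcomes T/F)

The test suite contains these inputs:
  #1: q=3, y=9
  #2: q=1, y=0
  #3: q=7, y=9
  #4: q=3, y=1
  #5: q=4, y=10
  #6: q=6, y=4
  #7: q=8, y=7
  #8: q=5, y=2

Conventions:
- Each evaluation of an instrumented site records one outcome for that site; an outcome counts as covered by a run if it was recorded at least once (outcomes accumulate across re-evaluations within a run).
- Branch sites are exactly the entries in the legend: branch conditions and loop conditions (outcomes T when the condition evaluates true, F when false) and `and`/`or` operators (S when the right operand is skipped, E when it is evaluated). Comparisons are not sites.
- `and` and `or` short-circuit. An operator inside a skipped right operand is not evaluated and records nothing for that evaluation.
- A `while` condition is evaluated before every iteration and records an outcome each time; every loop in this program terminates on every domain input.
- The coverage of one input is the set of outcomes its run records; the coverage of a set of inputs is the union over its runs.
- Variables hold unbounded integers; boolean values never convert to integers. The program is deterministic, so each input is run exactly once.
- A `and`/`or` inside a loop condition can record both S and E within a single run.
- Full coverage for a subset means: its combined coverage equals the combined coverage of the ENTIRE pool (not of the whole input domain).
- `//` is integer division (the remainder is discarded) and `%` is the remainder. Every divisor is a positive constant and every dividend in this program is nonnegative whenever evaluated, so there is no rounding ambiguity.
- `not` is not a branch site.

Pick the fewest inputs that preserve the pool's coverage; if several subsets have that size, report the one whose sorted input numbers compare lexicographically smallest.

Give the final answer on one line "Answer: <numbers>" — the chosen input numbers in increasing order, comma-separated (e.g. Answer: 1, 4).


test 1 (q=3, y=9) fires B2->E, B1->F, B3->T, B5->T, B5->T, B5->T, B5->F, B7->S, B6->F, B9->T, B10->T, B11->F, B12->F; hits B1=F, B2=E, B3=T, B5=T, B5=F, B6=F, B7=S, B9=T, B10=T, B11=F, B12=F
test 2 (q=1, y=0) fires B2->E, B1->T, B2->S, B1->F, B3->T, B5->T, B5->T, B5->T, B5->T, B5->T, B5->T, B5->F, B7->S, B6->F, ...; hits B1=T, B1=F, B2=S, B2=E, B3=T, B5=T, B5=F, B6=F, B7=S, B9=T, B10=T, B11=T
test 3 (q=7, y=9) fires B2->E, B1->F, B3->T, B5->T, B5->T, B5->T, B5->F, B7->S, B6->F, B9->F, B10->T, B11->T; hits B1=F, B2=E, B3=T, B5=T, B5=F, B6=F, B7=S, B9=F, B10=T, B11=T
test 4 (q=3, y=1) fires B2->E, B1->T, B2->S, B1->F, B3->T, B5->T, B5->T, B5->T, B5->T, B5->T, B5->T, B5->F, B7->S, B6->F, ...; hits B1=T, B1=F, B2=S, B2=E, B3=T, B5=T, B5=F, B6=F, B7=S, B9=T, B10=T, B11=T
test 5 (q=4, y=10) fires B2->E, B1->F, B3->F, B4->F, B5->T, B5->T, B5->T, B5->T, B5->F, B7->S, B6->F, B9->F, B10->T, B11->F, ...; hits B1=F, B2=E, B3=F, B4=F, B5=T, B5=F, B6=F, B7=S, B9=F, B10=T, B11=F, B12=F
test 6 (q=6, y=4) fires B2->E, B1->T, B2->E, B1->T, B2->S, B1->F, B3->T, B5->T, B5->T, B5->T, B5->T, B5->T, B5->F, B7->S, ...; hits B1=T, B1=F, B2=S, B2=E, B3=T, B5=T, B5=F, B6=F, B7=S, B9=F, B10=T, B11=T
test 7 (q=8, y=7) fires B2->E, B1->T, B2->E, B1->T, B2->S, B1->F, B3->T, B5->T, B5->T, B5->T, B5->T, B5->F, B7->S, B6->F, ...; hits B1=T, B1=F, B2=S, B2=E, B3=T, B5=T, B5=F, B6=F, B7=S, B9=F, B10=T, B11=T
test 8 (q=5, y=2) fires B2->E, B1->T, B2->S, B1->F, B3->T, B5->T, B5->T, B5->T, B5->T, B5->T, B5->T, B5->F, B7->E, B6->T, ...; hits B1=T, B1=F, B2=S, B2=E, B3=T, B5=T, B5=F, B6=T, B7=E, B8=T, B9=T, B10=T, B11=T
together the pool reaches 20 outcomes: B1=T, B1=F, B2=S, B2=E, B3=T, B3=F, B4=F, B5=T, B5=F, B6=T, B6=F, B7=S, B7=E, B8=T, B9=T, B9=F, B10=T, B11=T, B11=F, B12=F
every size-1 subset falls short of the 20 outcomes (best: 13/20)
the canonical winner is {5, 8}: size 2, full 20-outcome coverage, earliest index list among size-2 covers
Answer: 5, 8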